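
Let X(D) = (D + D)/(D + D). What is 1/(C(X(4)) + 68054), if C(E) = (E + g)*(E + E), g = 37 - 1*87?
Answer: 1/67956 ≈ 1.4715e-5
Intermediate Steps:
g = -50 (g = 37 - 87 = -50)
X(D) = 1 (X(D) = (2*D)/((2*D)) = (2*D)*(1/(2*D)) = 1)
C(E) = 2*E*(-50 + E) (C(E) = (E - 50)*(E + E) = (-50 + E)*(2*E) = 2*E*(-50 + E))
1/(C(X(4)) + 68054) = 1/(2*1*(-50 + 1) + 68054) = 1/(2*1*(-49) + 68054) = 1/(-98 + 68054) = 1/67956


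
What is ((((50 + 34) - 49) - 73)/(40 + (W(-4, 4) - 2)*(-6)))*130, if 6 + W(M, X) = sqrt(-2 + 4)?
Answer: -54340/959 - 3705*sqrt(2)/959 ≈ -62.127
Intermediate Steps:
W(M, X) = -6 + sqrt(2) (W(M, X) = -6 + sqrt(-2 + 4) = -6 + sqrt(2))
((((50 + 34) - 49) - 73)/(40 + (W(-4, 4) - 2)*(-6)))*130 = ((((50 + 34) - 49) - 73)/(40 + ((-6 + sqrt(2)) - 2)*(-6)))*130 = (((84 - 49) - 73)/(40 + (-8 + sqrt(2))*(-6)))*130 = ((35 - 73)/(40 + (48 - 6*sqrt(2))))*130 = -38/(88 - 6*sqrt(2))*130 = -4940/(88 - 6*sqrt(2))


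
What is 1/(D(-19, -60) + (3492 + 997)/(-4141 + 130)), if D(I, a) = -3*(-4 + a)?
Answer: 4011/765623 ≈ 0.0052389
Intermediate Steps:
D(I, a) = 12 - 3*a
1/(D(-19, -60) + (3492 + 997)/(-4141 + 130)) = 1/((12 - 3*(-60)) + (3492 + 997)/(-4141 + 130)) = 1/((12 + 180) + 4489/(-4011)) = 1/(192 + 4489*(-1/4011)) = 1/(192 - 4489/4011) = 1/(765623/4011) = 4011/765623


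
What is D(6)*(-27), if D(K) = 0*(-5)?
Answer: 0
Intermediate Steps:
D(K) = 0
D(6)*(-27) = 0*(-27) = 0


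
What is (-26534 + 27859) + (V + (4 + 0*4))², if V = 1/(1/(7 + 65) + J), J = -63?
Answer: 27576700749/20566225 ≈ 1340.9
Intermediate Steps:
V = -72/4535 (V = 1/(1/(7 + 65) - 63) = 1/(1/72 - 63) = 1/(-4535/72) = -72/4535 ≈ -0.015877)
(-26534 + 27859) + (V + (4 + 0*4))² = (-26534 + 27859) + (-72/4535 + (4 + 0*4))² = 1325 + (-72/4535 + (4 + 0))² = 1325 + (-72/4535 + 4)² = 1325 + (18068/4535)² = 1325 + 326452624/20566225 = 27576700749/20566225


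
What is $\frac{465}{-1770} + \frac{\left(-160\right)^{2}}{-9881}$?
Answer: $- \frac{3327111}{1165958} \approx -2.8535$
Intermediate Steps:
$\frac{465}{-1770} + \frac{\left(-160\right)^{2}}{-9881} = 465 \left(- \frac{1}{1770}\right) + 25600 \left(- \frac{1}{9881}\right) = - \frac{31}{118} - \frac{25600}{9881} = - \frac{3327111}{1165958}$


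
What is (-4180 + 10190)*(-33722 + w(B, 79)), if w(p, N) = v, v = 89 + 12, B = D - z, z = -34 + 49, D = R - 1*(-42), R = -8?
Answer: -202062210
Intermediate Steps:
D = 34 (D = -8 - 1*(-42) = -8 + 42 = 34)
z = 15
B = 19 (B = 34 - 1*15 = 34 - 15 = 19)
v = 101
w(p, N) = 101
(-4180 + 10190)*(-33722 + w(B, 79)) = (-4180 + 10190)*(-33722 + 101) = 6010*(-33621) = -202062210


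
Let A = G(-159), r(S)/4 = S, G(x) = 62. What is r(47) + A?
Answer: 250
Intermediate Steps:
r(S) = 4*S
A = 62
r(47) + A = 4*47 + 62 = 188 + 62 = 250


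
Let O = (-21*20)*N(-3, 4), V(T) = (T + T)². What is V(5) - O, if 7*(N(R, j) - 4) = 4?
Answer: 2020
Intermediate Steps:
V(T) = 4*T² (V(T) = (2*T)² = 4*T²)
N(R, j) = 32/7 (N(R, j) = 4 + (⅐)*4 = 4 + 4/7 = 32/7)
O = -1920 (O = -21*20*(32/7) = -420*32/7 = -1920)
V(5) - O = 4*5² - 1*(-1920) = 4*25 + 1920 = 100 + 1920 = 2020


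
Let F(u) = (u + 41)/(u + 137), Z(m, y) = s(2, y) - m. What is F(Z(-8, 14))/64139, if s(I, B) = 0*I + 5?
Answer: 9/1603475 ≈ 5.6128e-6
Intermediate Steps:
s(I, B) = 5 (s(I, B) = 0 + 5 = 5)
Z(m, y) = 5 - m
F(u) = (41 + u)/(137 + u)
F(Z(-8, 14))/64139 = ((41 + (5 - 1*(-8)))/(137 + (5 - 1*(-8))))/64139 = ((41 + (5 + 8))/(137 + (5 + 8)))*(1/64139) = ((41 + 13)/(137 + 13))*(1/64139) = (54/150)*(1/64139) = ((1/150)*54)*(1/64139) = (9/25)*(1/64139) = 9/1603475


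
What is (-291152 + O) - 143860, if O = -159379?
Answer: -594391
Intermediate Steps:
(-291152 + O) - 143860 = (-291152 - 159379) - 143860 = -450531 - 143860 = -594391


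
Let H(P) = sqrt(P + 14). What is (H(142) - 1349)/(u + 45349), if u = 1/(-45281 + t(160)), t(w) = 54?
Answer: -61011223/2050999222 + 45227*sqrt(39)/1025499611 ≈ -0.029472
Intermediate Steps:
H(P) = sqrt(14 + P)
u = -1/45227 (u = 1/(-45281 + 54) = 1/(-45227) = -1/45227 ≈ -2.2111e-5)
(H(142) - 1349)/(u + 45349) = (sqrt(14 + 142) - 1349)/(-1/45227 + 45349) = (sqrt(156) - 1349)/(2050999222/45227) = (2*sqrt(39) - 1349)*(45227/2050999222) = (-1349 + 2*sqrt(39))*(45227/2050999222) = -61011223/2050999222 + 45227*sqrt(39)/1025499611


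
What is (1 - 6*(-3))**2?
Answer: 361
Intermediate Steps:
(1 - 6*(-3))**2 = (1 + 18)**2 = 19**2 = 361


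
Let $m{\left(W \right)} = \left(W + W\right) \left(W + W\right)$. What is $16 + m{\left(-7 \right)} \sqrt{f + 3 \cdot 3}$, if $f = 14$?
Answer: $16 + 196 \sqrt{23} \approx 955.98$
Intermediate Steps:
$m{\left(W \right)} = 4 W^{2}$ ($m{\left(W \right)} = 2 W 2 W = 4 W^{2}$)
$16 + m{\left(-7 \right)} \sqrt{f + 3 \cdot 3} = 16 + 4 \left(-7\right)^{2} \sqrt{14 + 3 \cdot 3} = 16 + 4 \cdot 49 \sqrt{14 + 9} = 16 + 196 \sqrt{23}$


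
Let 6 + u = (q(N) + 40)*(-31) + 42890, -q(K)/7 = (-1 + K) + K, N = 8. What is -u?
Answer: -44899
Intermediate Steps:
q(K) = 7 - 14*K (q(K) = -7*((-1 + K) + K) = -7*(-1 + 2*K) = 7 - 14*K)
u = 44899 (u = -6 + (((7 - 14*8) + 40)*(-31) + 42890) = -6 + (((7 - 112) + 40)*(-31) + 42890) = -6 + ((-105 + 40)*(-31) + 42890) = -6 + (-65*(-31) + 42890) = -6 + (2015 + 42890) = -6 + 44905 = 44899)
-u = -1*44899 = -44899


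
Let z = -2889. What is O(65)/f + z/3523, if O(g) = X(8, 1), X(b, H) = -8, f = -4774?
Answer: -6881951/8409401 ≈ -0.81836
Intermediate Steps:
O(g) = -8
O(65)/f + z/3523 = -8/(-4774) - 2889/3523 = -8*(-1/4774) - 2889*1/3523 = 4/2387 - 2889/3523 = -6881951/8409401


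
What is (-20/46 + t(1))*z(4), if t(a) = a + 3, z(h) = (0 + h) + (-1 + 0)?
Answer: 246/23 ≈ 10.696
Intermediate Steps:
z(h) = -1 + h (z(h) = h - 1 = -1 + h)
t(a) = 3 + a
(-20/46 + t(1))*z(4) = (-20/46 + (3 + 1))*(-1 + 4) = (-20*1/46 + 4)*3 = (-10/23 + 4)*3 = (82/23)*3 = 246/23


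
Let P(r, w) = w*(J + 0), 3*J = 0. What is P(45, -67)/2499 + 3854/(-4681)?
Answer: -3854/4681 ≈ -0.82333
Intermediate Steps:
J = 0 (J = (⅓)*0 = 0)
P(r, w) = 0 (P(r, w) = w*(0 + 0) = w*0 = 0)
P(45, -67)/2499 + 3854/(-4681) = 0/2499 + 3854/(-4681) = 0*(1/2499) + 3854*(-1/4681) = 0 - 3854/4681 = -3854/4681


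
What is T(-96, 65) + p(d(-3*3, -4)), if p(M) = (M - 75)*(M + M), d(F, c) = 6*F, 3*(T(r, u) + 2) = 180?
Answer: 13990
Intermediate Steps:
T(r, u) = 58 (T(r, u) = -2 + (⅓)*180 = -2 + 60 = 58)
p(M) = 2*M*(-75 + M) (p(M) = (-75 + M)*(2*M) = 2*M*(-75 + M))
T(-96, 65) + p(d(-3*3, -4)) = 58 + 2*(6*(-3*3))*(-75 + 6*(-3*3)) = 58 + 2*(6*(-9))*(-75 + 6*(-9)) = 58 + 2*(-54)*(-75 - 54) = 58 + 2*(-54)*(-129) = 58 + 13932 = 13990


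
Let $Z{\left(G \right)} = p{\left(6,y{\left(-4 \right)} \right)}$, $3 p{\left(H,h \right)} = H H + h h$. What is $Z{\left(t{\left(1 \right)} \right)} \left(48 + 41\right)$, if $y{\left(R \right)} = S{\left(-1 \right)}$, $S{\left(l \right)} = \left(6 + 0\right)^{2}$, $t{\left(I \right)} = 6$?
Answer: $39516$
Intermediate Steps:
$S{\left(l \right)} = 36$ ($S{\left(l \right)} = 6^{2} = 36$)
$y{\left(R \right)} = 36$
$p{\left(H,h \right)} = \frac{H^{2}}{3} + \frac{h^{2}}{3}$ ($p{\left(H,h \right)} = \frac{H H + h h}{3} = \frac{H^{2} + h^{2}}{3} = \frac{H^{2}}{3} + \frac{h^{2}}{3}$)
$Z{\left(G \right)} = 444$ ($Z{\left(G \right)} = \frac{6^{2}}{3} + \frac{36^{2}}{3} = \frac{1}{3} \cdot 36 + \frac{1}{3} \cdot 1296 = 12 + 432 = 444$)
$Z{\left(t{\left(1 \right)} \right)} \left(48 + 41\right) = 444 \left(48 + 41\right) = 444 \cdot 89 = 39516$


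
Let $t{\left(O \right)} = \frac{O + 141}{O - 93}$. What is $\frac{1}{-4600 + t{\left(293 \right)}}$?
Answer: $- \frac{100}{459783} \approx -0.00021749$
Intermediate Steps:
$t{\left(O \right)} = \frac{141 + O}{-93 + O}$
$\frac{1}{-4600 + t{\left(293 \right)}} = \frac{1}{-4600 + \frac{141 + 293}{-93 + 293}} = \frac{1}{-4600 + \frac{1}{200} \cdot 434} = \frac{1}{-4600 + \frac{217}{100}} = \frac{1}{- \frac{459783}{100}} = - \frac{100}{459783}$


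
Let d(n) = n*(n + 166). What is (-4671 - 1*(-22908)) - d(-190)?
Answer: 13677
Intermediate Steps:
d(n) = n*(166 + n)
(-4671 - 1*(-22908)) - d(-190) = (-4671 - 1*(-22908)) - (-190)*(166 - 190) = (-4671 + 22908) - (-190)*(-24) = 18237 - 1*4560 = 18237 - 4560 = 13677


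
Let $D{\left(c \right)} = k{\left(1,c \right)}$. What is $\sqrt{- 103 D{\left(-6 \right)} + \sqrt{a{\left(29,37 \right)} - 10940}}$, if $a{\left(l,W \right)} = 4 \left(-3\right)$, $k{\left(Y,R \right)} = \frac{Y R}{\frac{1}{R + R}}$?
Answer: $\sqrt{-7416 + 74 i \sqrt{2}} \approx 0.6076 + 86.118 i$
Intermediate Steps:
$k{\left(Y,R \right)} = 2 Y R^{2}$ ($k{\left(Y,R \right)} = \frac{R Y}{\frac{1}{2 R}} = \frac{R Y}{\frac{1}{2} \frac{1}{R}} = R Y 2 R = 2 Y R^{2}$)
$a{\left(l,W \right)} = -12$
$D{\left(c \right)} = 2 c^{2}$ ($D{\left(c \right)} = 2 \cdot 1 c^{2} = 2 c^{2}$)
$\sqrt{- 103 D{\left(-6 \right)} + \sqrt{a{\left(29,37 \right)} - 10940}} = \sqrt{- 103 \cdot 2 \left(-6\right)^{2} + \sqrt{-12 - 10940}} = \sqrt{- 103 \cdot 2 \cdot 36 + \sqrt{-10952}} = \sqrt{\left(-103\right) 72 + 74 i \sqrt{2}} = \sqrt{-7416 + 74 i \sqrt{2}}$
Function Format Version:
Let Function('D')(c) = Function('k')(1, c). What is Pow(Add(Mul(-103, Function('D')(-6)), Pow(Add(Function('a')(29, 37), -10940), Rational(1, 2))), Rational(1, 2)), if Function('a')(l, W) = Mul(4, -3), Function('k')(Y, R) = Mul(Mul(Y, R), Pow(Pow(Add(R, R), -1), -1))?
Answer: Pow(Add(-7416, Mul(74, I, Pow(2, Rational(1, 2)))), Rational(1, 2)) ≈ Add(0.6076, Mul(86.118, I))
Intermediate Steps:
Function('k')(Y, R) = Mul(2, Y, Pow(R, 2)) (Function('k')(Y, R) = Mul(Mul(R, Y), Pow(Pow(Mul(2, R), -1), -1)) = Mul(Mul(R, Y), Pow(Mul(Rational(1, 2), Pow(R, -1)), -1)) = Mul(Mul(R, Y), Mul(2, R)) = Mul(2, Y, Pow(R, 2)))
Function('a')(l, W) = -12
Function('D')(c) = Mul(2, Pow(c, 2)) (Function('D')(c) = Mul(2, 1, Pow(c, 2)) = Mul(2, Pow(c, 2)))
Pow(Add(Mul(-103, Function('D')(-6)), Pow(Add(Function('a')(29, 37), -10940), Rational(1, 2))), Rational(1, 2)) = Pow(Add(Mul(-103, Mul(2, Pow(-6, 2))), Pow(Add(-12, -10940), Rational(1, 2))), Rational(1, 2)) = Pow(Add(Mul(-103, Mul(2, 36)), Pow(-10952, Rational(1, 2))), Rational(1, 2)) = Pow(Add(Mul(-103, 72), Mul(74, I, Pow(2, Rational(1, 2)))), Rational(1, 2)) = Pow(Add(-7416, Mul(74, I, Pow(2, Rational(1, 2)))), Rational(1, 2))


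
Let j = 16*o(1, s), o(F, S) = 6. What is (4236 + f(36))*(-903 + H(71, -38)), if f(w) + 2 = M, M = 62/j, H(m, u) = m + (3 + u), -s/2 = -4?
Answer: -58743007/16 ≈ -3.6714e+6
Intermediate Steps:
s = 8 (s = -2*(-4) = 8)
j = 96 (j = 16*6 = 96)
H(m, u) = 3 + m + u
M = 31/48 (M = 62/96 = 62*(1/96) = 31/48 ≈ 0.64583)
f(w) = -65/48 (f(w) = -2 + 31/48 = -65/48)
(4236 + f(36))*(-903 + H(71, -38)) = (4236 - 65/48)*(-903 + (3 + 71 - 38)) = 203263*(-903 + 36)/48 = (203263/48)*(-867) = -58743007/16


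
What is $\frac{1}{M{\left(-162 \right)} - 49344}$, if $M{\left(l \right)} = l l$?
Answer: $- \frac{1}{23100} \approx -4.329 \cdot 10^{-5}$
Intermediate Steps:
$M{\left(l \right)} = l^{2}$
$\frac{1}{M{\left(-162 \right)} - 49344} = \frac{1}{\left(-162\right)^{2} - 49344} = \frac{1}{26244 - 49344} = \frac{1}{-23100} = - \frac{1}{23100}$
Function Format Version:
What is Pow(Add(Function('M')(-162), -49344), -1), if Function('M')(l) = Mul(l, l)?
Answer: Rational(-1, 23100) ≈ -4.3290e-5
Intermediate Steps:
Function('M')(l) = Pow(l, 2)
Pow(Add(Function('M')(-162), -49344), -1) = Pow(Add(Pow(-162, 2), -49344), -1) = Pow(Add(26244, -49344), -1) = Pow(-23100, -1) = Rational(-1, 23100)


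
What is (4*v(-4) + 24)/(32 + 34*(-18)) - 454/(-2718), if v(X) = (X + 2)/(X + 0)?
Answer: 48163/394110 ≈ 0.12221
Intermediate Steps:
v(X) = (2 + X)/X
(4*v(-4) + 24)/(32 + 34*(-18)) - 454/(-2718) = (4*((2 - 4)/(-4)) + 24)/(32 + 34*(-18)) - 454/(-2718) = (4*(-¼*(-2)) + 24)/(32 - 612) - 454*(-1/2718) = (4*(½) + 24)/(-580) + 227/1359 = (2 + 24)*(-1/580) + 227/1359 = 26*(-1/580) + 227/1359 = -13/290 + 227/1359 = 48163/394110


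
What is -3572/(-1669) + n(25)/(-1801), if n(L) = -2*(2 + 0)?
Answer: 6439848/3005869 ≈ 2.1424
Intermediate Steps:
n(L) = -4 (n(L) = -2*2 = -4)
-3572/(-1669) + n(25)/(-1801) = -3572/(-1669) - 4/(-1801) = -3572*(-1/1669) - 4*(-1/1801) = 3572/1669 + 4/1801 = 6439848/3005869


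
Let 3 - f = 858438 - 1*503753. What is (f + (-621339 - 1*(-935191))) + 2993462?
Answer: 2952632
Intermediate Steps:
f = -354682 (f = 3 - (858438 - 1*503753) = 3 - (858438 - 503753) = 3 - 1*354685 = 3 - 354685 = -354682)
(f + (-621339 - 1*(-935191))) + 2993462 = (-354682 + (-621339 - 1*(-935191))) + 2993462 = (-354682 + (-621339 + 935191)) + 2993462 = (-354682 + 313852) + 2993462 = -40830 + 2993462 = 2952632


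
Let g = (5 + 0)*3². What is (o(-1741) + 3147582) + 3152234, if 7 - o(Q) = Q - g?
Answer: 6301609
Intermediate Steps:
g = 45 (g = 5*9 = 45)
o(Q) = 52 - Q (o(Q) = 7 - (Q - 1*45) = 7 - (Q - 45) = 7 - (-45 + Q) = 7 + (45 - Q) = 52 - Q)
(o(-1741) + 3147582) + 3152234 = ((52 - 1*(-1741)) + 3147582) + 3152234 = ((52 + 1741) + 3147582) + 3152234 = (1793 + 3147582) + 3152234 = 3149375 + 3152234 = 6301609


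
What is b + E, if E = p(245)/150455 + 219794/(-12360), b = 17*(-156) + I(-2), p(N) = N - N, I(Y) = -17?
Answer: -16604317/6180 ≈ -2686.8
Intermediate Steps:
p(N) = 0
b = -2669 (b = 17*(-156) - 17 = -2652 - 17 = -2669)
E = -109897/6180 (E = 0/150455 + 219794/(-12360) = 0*(1/150455) + 219794*(-1/12360) = 0 - 109897/6180 = -109897/6180 ≈ -17.783)
b + E = -2669 - 109897/6180 = -16604317/6180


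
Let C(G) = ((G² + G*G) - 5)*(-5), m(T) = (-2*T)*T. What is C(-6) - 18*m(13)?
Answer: 5749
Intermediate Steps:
m(T) = -2*T²
C(G) = 25 - 10*G² (C(G) = ((G² + G²) - 5)*(-5) = (2*G² - 5)*(-5) = (-5 + 2*G²)*(-5) = 25 - 10*G²)
C(-6) - 18*m(13) = (25 - 10*(-6)²) - (-36)*13² = (25 - 10*36) - (-36)*169 = (25 - 360) - 18*(-338) = -335 + 6084 = 5749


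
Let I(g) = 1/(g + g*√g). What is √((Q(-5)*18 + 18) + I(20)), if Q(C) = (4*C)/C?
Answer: √(90 + 1/(20 + 40*√5)) ≈ 9.4873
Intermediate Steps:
Q(C) = 4
I(g) = 1/(g + g^(3/2))
√((Q(-5)*18 + 18) + I(20)) = √((4*18 + 18) + 1/(20 + 20^(3/2))) = √((72 + 18) + 1/(20 + 40*√5)) = √(90 + 1/(20 + 40*√5))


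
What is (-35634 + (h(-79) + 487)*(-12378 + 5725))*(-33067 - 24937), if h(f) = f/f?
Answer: 190386413192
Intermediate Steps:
h(f) = 1
(-35634 + (h(-79) + 487)*(-12378 + 5725))*(-33067 - 24937) = (-35634 + (1 + 487)*(-12378 + 5725))*(-33067 - 24937) = (-35634 + 488*(-6653))*(-58004) = (-35634 - 3246664)*(-58004) = -3282298*(-58004) = 190386413192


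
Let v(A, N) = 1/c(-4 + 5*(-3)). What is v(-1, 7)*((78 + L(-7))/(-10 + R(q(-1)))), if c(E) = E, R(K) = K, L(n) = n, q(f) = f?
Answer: 71/209 ≈ 0.33971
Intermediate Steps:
v(A, N) = -1/19 (v(A, N) = 1/(-4 + 5*(-3)) = 1/(-4 - 15) = 1/(-19) = -1/19)
v(-1, 7)*((78 + L(-7))/(-10 + R(q(-1)))) = -(78 - 7)/(19*(-10 - 1)) = -71/(19*(-11)) = -71*(-1)/(19*11) = -1/19*(-71/11) = 71/209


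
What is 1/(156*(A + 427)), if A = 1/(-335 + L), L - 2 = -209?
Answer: 271/18051774 ≈ 1.5012e-5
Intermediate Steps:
L = -207 (L = 2 - 209 = -207)
A = -1/542 (A = 1/(-335 - 207) = 1/(-542) = -1/542 ≈ -0.0018450)
1/(156*(A + 427)) = 1/(156*(-1/542 + 427)) = 1/(156*(231433/542)) = 1/(18051774/271) = 271/18051774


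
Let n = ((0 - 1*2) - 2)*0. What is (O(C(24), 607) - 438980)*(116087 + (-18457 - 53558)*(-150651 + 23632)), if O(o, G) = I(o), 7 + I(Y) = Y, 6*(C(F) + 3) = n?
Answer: -4015612460414280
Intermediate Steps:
n = 0 (n = ((0 - 2) - 2)*0 = (-2 - 2)*0 = -4*0 = 0)
C(F) = -3 (C(F) = -3 + (1/6)*0 = -3 + 0 = -3)
I(Y) = -7 + Y
O(o, G) = -7 + o
(O(C(24), 607) - 438980)*(116087 + (-18457 - 53558)*(-150651 + 23632)) = ((-7 - 3) - 438980)*(116087 + (-18457 - 53558)*(-150651 + 23632)) = (-10 - 438980)*(116087 - 72015*(-127019)) = -438990*(116087 + 9147273285) = -438990*9147389372 = -4015612460414280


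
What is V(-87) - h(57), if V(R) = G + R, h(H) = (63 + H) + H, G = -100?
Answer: -364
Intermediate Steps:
h(H) = 63 + 2*H
V(R) = -100 + R
V(-87) - h(57) = (-100 - 87) - (63 + 2*57) = -187 - (63 + 114) = -187 - 1*177 = -187 - 177 = -364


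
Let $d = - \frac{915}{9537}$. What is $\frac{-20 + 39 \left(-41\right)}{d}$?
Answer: $\frac{5146801}{305} \approx 16875.0$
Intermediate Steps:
$d = - \frac{305}{3179}$ ($d = \left(-915\right) \frac{1}{9537} = - \frac{305}{3179} \approx -0.095942$)
$\frac{-20 + 39 \left(-41\right)}{d} = \frac{-20 + 39 \left(-41\right)}{- \frac{305}{3179}} = \left(-20 - 1599\right) \left(- \frac{3179}{305}\right) = \left(-1619\right) \left(- \frac{3179}{305}\right) = \frac{5146801}{305}$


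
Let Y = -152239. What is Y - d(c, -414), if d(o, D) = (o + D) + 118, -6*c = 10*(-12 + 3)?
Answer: -151958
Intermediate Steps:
c = 15 (c = -5*(-12 + 3)/3 = -5*(-9)/3 = -1/6*(-90) = 15)
d(o, D) = 118 + D + o (d(o, D) = (D + o) + 118 = 118 + D + o)
Y - d(c, -414) = -152239 - (118 - 414 + 15) = -152239 - 1*(-281) = -152239 + 281 = -151958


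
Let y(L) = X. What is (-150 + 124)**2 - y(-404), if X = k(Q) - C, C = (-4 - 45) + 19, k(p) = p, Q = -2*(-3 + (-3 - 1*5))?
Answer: 624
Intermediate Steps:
Q = 22 (Q = -2*(-3 + (-3 - 5)) = -2*(-3 - 8) = -2*(-11) = 22)
C = -30 (C = -49 + 19 = -30)
X = 52 (X = 22 - 1*(-30) = 22 + 30 = 52)
y(L) = 52
(-150 + 124)**2 - y(-404) = (-150 + 124)**2 - 1*52 = (-26)**2 - 52 = 676 - 52 = 624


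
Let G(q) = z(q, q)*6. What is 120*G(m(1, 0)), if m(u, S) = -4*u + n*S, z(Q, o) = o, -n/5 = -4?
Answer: -2880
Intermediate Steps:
n = 20 (n = -5*(-4) = 20)
m(u, S) = -4*u + 20*S
G(q) = 6*q (G(q) = q*6 = 6*q)
120*G(m(1, 0)) = 120*(6*(-4*1 + 20*0)) = 120*(6*(-4 + 0)) = 120*(6*(-4)) = 120*(-24) = -2880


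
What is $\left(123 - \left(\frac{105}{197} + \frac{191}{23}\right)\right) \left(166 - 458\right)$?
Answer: $- \frac{151043132}{4531} \approx -33336.0$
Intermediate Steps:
$\left(123 - \left(\frac{105}{197} + \frac{191}{23}\right)\right) \left(166 - 458\right) = \left(123 - \frac{40042}{4531}\right) \left(-292\right) = \frac{517271}{4531} \left(-292\right) = - \frac{151043132}{4531}$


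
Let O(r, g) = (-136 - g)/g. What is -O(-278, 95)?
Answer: 231/95 ≈ 2.4316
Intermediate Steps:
O(r, g) = (-136 - g)/g
-O(-278, 95) = -(-136 - 1*95)/95 = -(-136 - 95)/95 = -(-231)/95 = -1*(-231/95) = 231/95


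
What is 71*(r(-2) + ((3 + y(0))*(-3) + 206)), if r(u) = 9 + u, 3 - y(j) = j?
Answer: 13845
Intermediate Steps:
y(j) = 3 - j
71*(r(-2) + ((3 + y(0))*(-3) + 206)) = 71*((9 - 2) + ((3 + (3 - 1*0))*(-3) + 206)) = 71*(7 + ((3 + (3 + 0))*(-3) + 206)) = 71*(7 + ((3 + 3)*(-3) + 206)) = 71*(7 + (6*(-3) + 206)) = 71*(7 + (-18 + 206)) = 71*(7 + 188) = 71*195 = 13845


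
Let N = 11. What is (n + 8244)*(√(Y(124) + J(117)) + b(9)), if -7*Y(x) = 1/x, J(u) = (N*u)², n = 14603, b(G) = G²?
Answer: 1850607 + 737*√311987039147/14 ≈ 3.1255e+7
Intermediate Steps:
J(u) = 121*u² (J(u) = (11*u)² = 121*u²)
Y(x) = -1/(7*x)
(n + 8244)*(√(Y(124) + J(117)) + b(9)) = (14603 + 8244)*(√(-⅐/124 + 121*117²) + 9²) = 22847*(√(-⅐*1/124 + 121*13689) + 81) = 22847*(√(-1/868 + 1656369) + 81) = 22847*(√(1437728291/868) + 81) = 22847*(√311987039147/434 + 81) = 22847*(81 + √311987039147/434) = 1850607 + 737*√311987039147/14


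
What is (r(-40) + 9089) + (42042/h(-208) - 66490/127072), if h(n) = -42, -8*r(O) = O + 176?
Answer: 512765811/63536 ≈ 8070.5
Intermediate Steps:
r(O) = -22 - O/8 (r(O) = -(O + 176)/8 = -(176 + O)/8 = -22 - O/8)
(r(-40) + 9089) + (42042/h(-208) - 66490/127072) = ((-22 - 1/8*(-40)) + 9089) + (42042/(-42) - 66490/127072) = ((-22 + 5) + 9089) + (42042*(-1/42) - 66490*1/127072) = (-17 + 9089) + (-1001 - 33245/63536) = 9072 - 63632781/63536 = 512765811/63536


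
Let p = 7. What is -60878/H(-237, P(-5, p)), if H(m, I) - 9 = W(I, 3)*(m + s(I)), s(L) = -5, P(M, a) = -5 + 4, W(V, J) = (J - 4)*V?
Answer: 60878/233 ≈ 261.28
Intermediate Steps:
W(V, J) = V*(-4 + J) (W(V, J) = (-4 + J)*V = V*(-4 + J))
P(M, a) = -1
H(m, I) = 9 - I*(-5 + m) (H(m, I) = 9 + (I*(-4 + 3))*(m - 5) = 9 + (I*(-1))*(-5 + m) = 9 + (-I)*(-5 + m) = 9 - I*(-5 + m))
-60878/H(-237, P(-5, p)) = -60878/(9 + 5*(-1) - 1*(-1)*(-237)) = -60878/(9 - 5 - 237) = -60878/(-233) = -60878*(-1/233) = 60878/233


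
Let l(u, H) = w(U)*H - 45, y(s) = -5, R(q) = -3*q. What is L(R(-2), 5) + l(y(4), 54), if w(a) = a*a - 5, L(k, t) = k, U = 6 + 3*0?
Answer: 1635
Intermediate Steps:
U = 6 (U = 6 + 0 = 6)
w(a) = -5 + a**2 (w(a) = a**2 - 5 = -5 + a**2)
l(u, H) = -45 + 31*H (l(u, H) = (-5 + 6**2)*H - 45 = (-5 + 36)*H - 45 = 31*H - 45 = -45 + 31*H)
L(R(-2), 5) + l(y(4), 54) = -3*(-2) + (-45 + 31*54) = 6 + (-45 + 1674) = 6 + 1629 = 1635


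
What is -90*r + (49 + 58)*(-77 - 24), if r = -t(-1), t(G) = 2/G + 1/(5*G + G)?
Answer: -11002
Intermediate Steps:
t(G) = 13/(6*G) (t(G) = 2/G + 1/(6*G) = 13/(6*G))
r = 13/6 (r = -13/(6*(-1)) = -13*(-1)/6 = -1*(-13/6) = 13/6 ≈ 2.1667)
-90*r + (49 + 58)*(-77 - 24) = -90*13/6 + (49 + 58)*(-77 - 24) = -195 + 107*(-101) = -195 - 10807 = -11002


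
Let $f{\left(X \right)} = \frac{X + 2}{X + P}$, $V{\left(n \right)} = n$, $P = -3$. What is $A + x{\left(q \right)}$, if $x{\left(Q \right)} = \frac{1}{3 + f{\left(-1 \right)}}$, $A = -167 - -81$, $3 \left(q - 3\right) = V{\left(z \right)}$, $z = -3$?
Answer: $- \frac{942}{11} \approx -85.636$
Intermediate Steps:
$f{\left(X \right)} = \frac{2 + X}{-3 + X}$ ($f{\left(X \right)} = \frac{X + 2}{X - 3} = \frac{2 + X}{-3 + X}$)
$q = 2$ ($q = 3 + \frac{1}{3} \left(-3\right) = 3 - 1 = 2$)
$A = -86$ ($A = -167 + 81 = -86$)
$x{\left(Q \right)} = \frac{4}{11}$ ($x{\left(Q \right)} = \frac{1}{3 + \frac{2 - 1}{-3 - 1}} = \frac{1}{3 + \frac{1}{-4} \cdot 1} = \frac{1}{3 - \frac{1}{4}} = \frac{1}{\frac{11}{4}} = \frac{4}{11}$)
$A + x{\left(q \right)} = -86 + \frac{4}{11} = - \frac{942}{11}$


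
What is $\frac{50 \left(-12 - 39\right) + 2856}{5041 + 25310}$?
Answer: $\frac{102}{10117} \approx 0.010082$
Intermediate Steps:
$\frac{50 \left(-12 - 39\right) + 2856}{5041 + 25310} = \frac{50 \left(-51\right) + 2856}{30351} = \left(-2550 + 2856\right) \frac{1}{30351} = 306 \cdot \frac{1}{30351} = \frac{102}{10117}$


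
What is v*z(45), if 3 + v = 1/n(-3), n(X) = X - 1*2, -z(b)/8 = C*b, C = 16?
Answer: 18432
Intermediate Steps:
z(b) = -128*b
n(X) = -2 + X (n(X) = X - 2 = -2 + X)
v = -16/5 (v = -3 + 1/(-2 - 3) = -3 + 1/(-5) = -3 - ⅕ = -16/5 ≈ -3.2000)
v*z(45) = -(-2048)*45/5 = -16/5*(-5760) = 18432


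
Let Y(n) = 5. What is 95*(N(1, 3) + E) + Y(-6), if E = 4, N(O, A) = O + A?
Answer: 765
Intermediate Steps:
N(O, A) = A + O
95*(N(1, 3) + E) + Y(-6) = 95*((3 + 1) + 4) + 5 = 95*(4 + 4) + 5 = 95*8 + 5 = 760 + 5 = 765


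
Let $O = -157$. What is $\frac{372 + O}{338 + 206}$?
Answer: $\frac{215}{544} \approx 0.39522$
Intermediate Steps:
$\frac{372 + O}{338 + 206} = \frac{372 - 157}{338 + 206} = \frac{215}{544}$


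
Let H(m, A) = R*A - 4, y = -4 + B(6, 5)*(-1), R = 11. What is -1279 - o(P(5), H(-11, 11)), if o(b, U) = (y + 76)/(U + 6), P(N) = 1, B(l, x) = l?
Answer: -52461/41 ≈ -1279.5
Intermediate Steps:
y = -10 (y = -4 + 6*(-1) = -4 - 6 = -10)
H(m, A) = -4 + 11*A (H(m, A) = 11*A - 4 = -4 + 11*A)
o(b, U) = 66/(6 + U) (o(b, U) = (-10 + 76)/(U + 6) = 66/(6 + U))
-1279 - o(P(5), H(-11, 11)) = -1279 - 66/(6 + (-4 + 11*11)) = -1279 - 66/(6 + (-4 + 121)) = -1279 - 66/(6 + 117) = -1279 - 66/123 = -1279 - 1*22/41 = -1279 - 22/41 = -52461/41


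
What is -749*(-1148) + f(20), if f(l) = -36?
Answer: 859816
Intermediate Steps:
-749*(-1148) + f(20) = -749*(-1148) - 36 = 859852 - 36 = 859816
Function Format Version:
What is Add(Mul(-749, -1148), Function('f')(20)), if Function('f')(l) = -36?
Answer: 859816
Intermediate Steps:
Add(Mul(-749, -1148), Function('f')(20)) = Add(Mul(-749, -1148), -36) = Add(859852, -36) = 859816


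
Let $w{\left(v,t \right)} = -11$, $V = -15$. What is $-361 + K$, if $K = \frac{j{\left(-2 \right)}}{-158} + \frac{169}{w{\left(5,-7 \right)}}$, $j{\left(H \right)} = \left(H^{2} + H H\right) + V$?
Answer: $- \frac{654043}{1738} \approx -376.32$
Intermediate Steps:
$j{\left(H \right)} = -15 + 2 H^{2}$ ($j{\left(H \right)} = \left(H^{2} + H H\right) - 15 = \left(H^{2} + H^{2}\right) - 15 = 2 H^{2} - 15 = -15 + 2 H^{2}$)
$K = - \frac{26625}{1738}$ ($K = \frac{-15 + 2 \left(-2\right)^{2}}{-158} + \frac{169}{-11} = \left(-15 + 2 \cdot 4\right) \left(- \frac{1}{158}\right) + 169 \left(- \frac{1}{11}\right) = \left(-15 + 8\right) \left(- \frac{1}{158}\right) - \frac{169}{11} = \left(-7\right) \left(- \frac{1}{158}\right) - \frac{169}{11} = \frac{7}{158} - \frac{169}{11} = - \frac{26625}{1738} \approx -15.319$)
$-361 + K = -361 - \frac{26625}{1738} = - \frac{654043}{1738}$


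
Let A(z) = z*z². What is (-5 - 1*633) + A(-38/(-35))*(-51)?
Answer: -30152722/42875 ≈ -703.27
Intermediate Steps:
A(z) = z³
(-5 - 1*633) + A(-38/(-35))*(-51) = (-5 - 1*633) + (-38/(-35))³*(-51) = (-5 - 633) + (-38*(-1/35))³*(-51) = -638 + (38/35)³*(-51) = -638 + (54872/42875)*(-51) = -638 - 2798472/42875 = -30152722/42875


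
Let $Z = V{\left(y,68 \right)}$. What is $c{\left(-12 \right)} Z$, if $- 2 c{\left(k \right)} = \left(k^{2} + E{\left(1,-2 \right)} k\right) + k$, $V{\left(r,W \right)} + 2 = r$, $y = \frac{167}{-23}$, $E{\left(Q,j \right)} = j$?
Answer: $\frac{16614}{23} \approx 722.35$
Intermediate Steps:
$y = - \frac{167}{23}$ ($y = 167 \left(- \frac{1}{23}\right) = - \frac{167}{23} \approx -7.2609$)
$V{\left(r,W \right)} = -2 + r$
$c{\left(k \right)} = \frac{k}{2} - \frac{k^{2}}{2}$ ($c{\left(k \right)} = - \frac{\left(k^{2} - 2 k\right) + k}{2} = - \frac{k^{2} - k}{2} = \frac{k}{2} - \frac{k^{2}}{2}$)
$Z = - \frac{213}{23}$ ($Z = -2 - \frac{167}{23} = - \frac{213}{23} \approx -9.2609$)
$c{\left(-12 \right)} Z = \frac{1}{2} \left(-12\right) \left(1 - -12\right) \left(- \frac{213}{23}\right) = \frac{1}{2} \left(-12\right) \left(1 + 12\right) \left(- \frac{213}{23}\right) = \frac{1}{2} \left(-12\right) 13 \left(- \frac{213}{23}\right) = \left(-78\right) \left(- \frac{213}{23}\right) = \frac{16614}{23}$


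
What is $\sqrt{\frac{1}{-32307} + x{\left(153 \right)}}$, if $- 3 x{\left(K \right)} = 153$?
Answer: $\frac{i \sqrt{439924686}}{2937} \approx 7.1414 i$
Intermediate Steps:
$x{\left(K \right)} = -51$ ($x{\left(K \right)} = \left(- \frac{1}{3}\right) 153 = -51$)
$\sqrt{\frac{1}{-32307} + x{\left(153 \right)}} = \sqrt{\frac{1}{-32307} - 51} = \sqrt{- \frac{1}{32307} - 51} = \sqrt{- \frac{1647658}{32307}} = \frac{i \sqrt{439924686}}{2937}$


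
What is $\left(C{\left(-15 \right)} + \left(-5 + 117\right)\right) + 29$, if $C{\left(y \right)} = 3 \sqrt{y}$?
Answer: $141 + 3 i \sqrt{15} \approx 141.0 + 11.619 i$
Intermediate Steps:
$\left(C{\left(-15 \right)} + \left(-5 + 117\right)\right) + 29 = \left(3 \sqrt{-15} + \left(-5 + 117\right)\right) + 29 = \left(3 i \sqrt{15} + 112\right) + 29 = \left(112 + 3 i \sqrt{15}\right) + 29 = 141 + 3 i \sqrt{15}$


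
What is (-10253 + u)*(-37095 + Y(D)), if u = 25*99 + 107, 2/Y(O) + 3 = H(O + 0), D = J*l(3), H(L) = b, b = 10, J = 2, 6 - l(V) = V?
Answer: 1991874873/7 ≈ 2.8455e+8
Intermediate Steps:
l(V) = 6 - V
H(L) = 10
D = 6 (D = 2*(6 - 1*3) = 2*(6 - 3) = 2*3 = 6)
Y(O) = 2/7 (Y(O) = 2/(-3 + 10) = 2/7)
u = 2582 (u = 2475 + 107 = 2582)
(-10253 + u)*(-37095 + Y(D)) = (-10253 + 2582)*(-37095 + 2/7) = -7671*(-259663/7) = 1991874873/7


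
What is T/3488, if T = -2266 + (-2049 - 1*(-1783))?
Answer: -633/872 ≈ -0.72592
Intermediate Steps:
T = -2532 (T = -2266 + (-2049 + 1783) = -2266 - 266 = -2532)
T/3488 = -2532/3488 = -2532*1/3488 = -633/872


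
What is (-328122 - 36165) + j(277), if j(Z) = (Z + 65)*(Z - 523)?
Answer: -448419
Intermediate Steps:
j(Z) = (-523 + Z)*(65 + Z) (j(Z) = (65 + Z)*(-523 + Z) = (-523 + Z)*(65 + Z))
(-328122 - 36165) + j(277) = (-328122 - 36165) + (-33995 + 277**2 - 458*277) = -364287 + (-33995 + 76729 - 126866) = -364287 - 84132 = -448419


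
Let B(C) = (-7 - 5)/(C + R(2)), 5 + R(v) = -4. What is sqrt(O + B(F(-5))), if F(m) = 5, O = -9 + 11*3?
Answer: 3*sqrt(3) ≈ 5.1962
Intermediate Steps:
R(v) = -9 (R(v) = -5 - 4 = -9)
O = 24 (O = -9 + 33 = 24)
B(C) = -12/(-9 + C) (B(C) = (-7 - 5)/(C - 9) = -12/(-9 + C))
sqrt(O + B(F(-5))) = sqrt(24 - 12/(-9 + 5)) = sqrt(24 - 12/(-4)) = sqrt(24 - 12*(-1/4)) = sqrt(24 + 3) = sqrt(27) = 3*sqrt(3)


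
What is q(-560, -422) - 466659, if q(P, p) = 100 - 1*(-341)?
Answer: -466218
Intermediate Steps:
q(P, p) = 441 (q(P, p) = 100 + 341 = 441)
q(-560, -422) - 466659 = 441 - 466659 = -466218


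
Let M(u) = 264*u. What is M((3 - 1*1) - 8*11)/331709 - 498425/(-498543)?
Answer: 154013138053/165371199987 ≈ 0.93132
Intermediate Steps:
M((3 - 1*1) - 8*11)/331709 - 498425/(-498543) = (264*((3 - 1*1) - 8*11))/331709 - 498425/(-498543) = (264*((3 - 1) - 88))*(1/331709) - 498425*(-1/498543) = (264*(2 - 88))*(1/331709) + 498425/498543 = (264*(-86))*(1/331709) + 498425/498543 = -22704*1/331709 + 498425/498543 = -22704/331709 + 498425/498543 = 154013138053/165371199987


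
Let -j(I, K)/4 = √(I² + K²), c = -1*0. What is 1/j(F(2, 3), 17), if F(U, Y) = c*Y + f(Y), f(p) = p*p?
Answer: -√370/1480 ≈ -0.012997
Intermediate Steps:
c = 0
f(p) = p²
F(U, Y) = Y² (F(U, Y) = 0*Y + Y² = 0 + Y² = Y²)
j(I, K) = -4*√(I² + K²)
1/j(F(2, 3), 17) = 1/(-4*√((3²)² + 17²)) = 1/(-4*√(9² + 289)) = 1/(-4*√(81 + 289)) = 1/(-4*√370) = -√370/1480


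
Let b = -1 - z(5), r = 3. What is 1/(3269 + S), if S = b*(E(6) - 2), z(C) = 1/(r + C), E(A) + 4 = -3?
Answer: 8/26233 ≈ 0.00030496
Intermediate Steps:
E(A) = -7 (E(A) = -4 - 3 = -7)
z(C) = 1/(3 + C)
b = -9/8 (b = -1 - 1/(3 + 5) = -1 - 1/8 = -9/8 ≈ -1.1250)
S = 81/8 (S = -9*(-7 - 2)/8 = -9/8*(-9) = 81/8 ≈ 10.125)
1/(3269 + S) = 1/(3269 + 81/8) = 1/(26233/8) = 8/26233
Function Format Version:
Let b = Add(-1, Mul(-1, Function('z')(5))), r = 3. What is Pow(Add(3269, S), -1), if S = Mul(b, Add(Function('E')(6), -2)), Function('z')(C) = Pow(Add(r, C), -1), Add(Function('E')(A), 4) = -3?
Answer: Rational(8, 26233) ≈ 0.00030496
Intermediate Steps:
Function('E')(A) = -7 (Function('E')(A) = Add(-4, -3) = -7)
Function('z')(C) = Pow(Add(3, C), -1)
b = Rational(-9, 8) (b = Add(-1, Mul(-1, Pow(Add(3, 5), -1))) = Add(-1, Mul(-1, Pow(8, -1))) = Add(-1, Mul(-1, Rational(1, 8))) = Add(-1, Rational(-1, 8)) = Rational(-9, 8) ≈ -1.1250)
S = Rational(81, 8) (S = Mul(Rational(-9, 8), Add(-7, -2)) = Mul(Rational(-9, 8), -9) = Rational(81, 8) ≈ 10.125)
Pow(Add(3269, S), -1) = Pow(Add(3269, Rational(81, 8)), -1) = Pow(Rational(26233, 8), -1) = Rational(8, 26233)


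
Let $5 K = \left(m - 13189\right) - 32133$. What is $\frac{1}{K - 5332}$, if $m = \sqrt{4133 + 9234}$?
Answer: $- \frac{359910}{5181394957} - \frac{5 \sqrt{13367}}{5181394957} \approx -6.9574 \cdot 10^{-5}$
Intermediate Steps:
$m = \sqrt{13367} \approx 115.62$
$K = - \frac{45322}{5} + \frac{\sqrt{13367}}{5}$ ($K = \frac{\left(\sqrt{13367} - 13189\right) - 32133}{5} = \frac{\left(-13189 + \sqrt{13367}\right) - 32133}{5} = \frac{-45322 + \sqrt{13367}}{5} = - \frac{45322}{5} + \frac{\sqrt{13367}}{5} \approx -9041.3$)
$\frac{1}{K - 5332} = \frac{1}{\left(- \frac{45322}{5} + \frac{\sqrt{13367}}{5}\right) - 5332} = \frac{1}{- \frac{71982}{5} + \frac{\sqrt{13367}}{5}}$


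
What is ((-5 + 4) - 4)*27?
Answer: -135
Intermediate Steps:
((-5 + 4) - 4)*27 = (-1 - 4)*27 = -5*27 = -135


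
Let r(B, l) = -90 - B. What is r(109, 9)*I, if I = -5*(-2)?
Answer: -1990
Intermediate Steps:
I = 10
r(109, 9)*I = (-90 - 1*109)*10 = (-90 - 109)*10 = -199*10 = -1990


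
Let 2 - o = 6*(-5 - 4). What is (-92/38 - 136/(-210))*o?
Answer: -28304/285 ≈ -99.312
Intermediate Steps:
o = 56 (o = 2 - 6*(-5 - 4) = 2 - 6*(-9) = 2 - 1*(-54) = 2 + 54 = 56)
(-92/38 - 136/(-210))*o = (-92/38 - 136/(-210))*56 = (-92*1/38 - 136*(-1/210))*56 = (-46/19 + 68/105)*56 = -3538/1995*56 = -28304/285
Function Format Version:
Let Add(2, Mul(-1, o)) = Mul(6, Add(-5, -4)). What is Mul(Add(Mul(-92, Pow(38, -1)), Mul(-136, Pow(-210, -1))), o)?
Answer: Rational(-28304, 285) ≈ -99.312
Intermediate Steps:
o = 56 (o = Add(2, Mul(-1, Mul(6, Add(-5, -4)))) = Add(2, Mul(-1, Mul(6, -9))) = Add(2, Mul(-1, -54)) = Add(2, 54) = 56)
Mul(Add(Mul(-92, Pow(38, -1)), Mul(-136, Pow(-210, -1))), o) = Mul(Add(Mul(-92, Pow(38, -1)), Mul(-136, Pow(-210, -1))), 56) = Mul(Add(Mul(-92, Rational(1, 38)), Mul(-136, Rational(-1, 210))), 56) = Mul(Add(Rational(-46, 19), Rational(68, 105)), 56) = Mul(Rational(-3538, 1995), 56) = Rational(-28304, 285)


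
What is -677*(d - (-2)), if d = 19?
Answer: -14217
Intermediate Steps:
-677*(d - (-2)) = -677*(19 - (-2)) = -677*(19 - 1*(-2)) = -677*(19 + 2) = -677*21 = -14217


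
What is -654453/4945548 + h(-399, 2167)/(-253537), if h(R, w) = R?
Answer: -54651592203/417959801092 ≈ -0.13076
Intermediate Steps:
-654453/4945548 + h(-399, 2167)/(-253537) = -654453/4945548 - 399/(-253537) = -654453*1/4945548 - 399*(-1/253537) = -218151/1648516 + 399/253537 = -54651592203/417959801092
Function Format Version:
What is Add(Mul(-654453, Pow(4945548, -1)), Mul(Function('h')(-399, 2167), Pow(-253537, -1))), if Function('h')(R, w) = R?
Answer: Rational(-54651592203, 417959801092) ≈ -0.13076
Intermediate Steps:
Add(Mul(-654453, Pow(4945548, -1)), Mul(Function('h')(-399, 2167), Pow(-253537, -1))) = Add(Mul(-654453, Pow(4945548, -1)), Mul(-399, Pow(-253537, -1))) = Add(Mul(-654453, Rational(1, 4945548)), Mul(-399, Rational(-1, 253537))) = Add(Rational(-218151, 1648516), Rational(399, 253537)) = Rational(-54651592203, 417959801092)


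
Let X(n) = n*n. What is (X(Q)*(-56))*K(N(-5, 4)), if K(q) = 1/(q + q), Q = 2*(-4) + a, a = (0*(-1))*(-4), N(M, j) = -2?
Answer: 896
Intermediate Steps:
a = 0 (a = 0*(-4) = 0)
Q = -8 (Q = 2*(-4) + 0 = -8 + 0 = -8)
X(n) = n²
K(q) = 1/(2*q)
(X(Q)*(-56))*K(N(-5, 4)) = ((-8)²*(-56))*((½)/(-2)) = (64*(-56))*((½)*(-½)) = -3584*(-¼) = 896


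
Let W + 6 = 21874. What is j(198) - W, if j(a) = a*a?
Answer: 17336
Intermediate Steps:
j(a) = a**2
W = 21868 (W = -6 + 21874 = 21868)
j(198) - W = 198**2 - 1*21868 = 39204 - 21868 = 17336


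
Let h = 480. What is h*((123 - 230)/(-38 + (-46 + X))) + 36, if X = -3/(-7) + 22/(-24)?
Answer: 4569732/7097 ≈ 643.90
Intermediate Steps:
X = -41/84 (X = -3*(-1/7) + 22*(-1/24) = 3/7 - 11/12 = -41/84 ≈ -0.48810)
h*((123 - 230)/(-38 + (-46 + X))) + 36 = 480*((123 - 230)/(-38 + (-46 - 41/84))) + 36 = 480*(-107/(-38 - 3905/84)) + 36 = 480*(-107/(-7097/84)) + 36 = 480*(-107*(-84/7097)) + 36 = 480*(8988/7097) + 36 = 4314240/7097 + 36 = 4569732/7097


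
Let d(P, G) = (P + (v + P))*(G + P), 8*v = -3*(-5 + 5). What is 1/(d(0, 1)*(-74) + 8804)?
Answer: 1/8804 ≈ 0.00011358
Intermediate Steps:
v = 0 (v = (-3*(-5 + 5))/8 = (-3*0)/8 = (⅛)*0 = 0)
d(P, G) = 2*P*(G + P) (d(P, G) = (P + (0 + P))*(G + P) = (P + P)*(G + P) = (2*P)*(G + P) = 2*P*(G + P))
1/(d(0, 1)*(-74) + 8804) = 1/((2*0*(1 + 0))*(-74) + 8804) = 1/((2*0*1)*(-74) + 8804) = 1/(0*(-74) + 8804) = 1/(0 + 8804) = 1/8804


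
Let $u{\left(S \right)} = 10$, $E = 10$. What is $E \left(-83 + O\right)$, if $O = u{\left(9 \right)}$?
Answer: $-730$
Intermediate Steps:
$O = 10$
$E \left(-83 + O\right) = 10 \left(-83 + 10\right) = 10 \left(-73\right) = -730$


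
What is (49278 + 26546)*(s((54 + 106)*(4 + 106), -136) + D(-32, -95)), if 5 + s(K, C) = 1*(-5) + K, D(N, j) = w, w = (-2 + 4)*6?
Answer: 1334654048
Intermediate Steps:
w = 12 (w = 2*6 = 12)
D(N, j) = 12
s(K, C) = -10 + K (s(K, C) = -5 + (1*(-5) + K) = -5 + (-5 + K) = -10 + K)
(49278 + 26546)*(s((54 + 106)*(4 + 106), -136) + D(-32, -95)) = (49278 + 26546)*((-10 + (54 + 106)*(4 + 106)) + 12) = 75824*((-10 + 160*110) + 12) = 75824*((-10 + 17600) + 12) = 75824*(17590 + 12) = 75824*17602 = 1334654048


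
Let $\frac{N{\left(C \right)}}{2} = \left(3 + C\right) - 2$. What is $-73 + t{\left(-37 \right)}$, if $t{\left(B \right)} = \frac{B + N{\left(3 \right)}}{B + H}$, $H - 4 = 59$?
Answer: $- \frac{1927}{26} \approx -74.115$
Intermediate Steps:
$H = 63$ ($H = 4 + 59 = 63$)
$N{\left(C \right)} = 2 + 2 C$ ($N{\left(C \right)} = 2 \left(\left(3 + C\right) - 2\right) = 2 \left(1 + C\right) = 2 + 2 C$)
$t{\left(B \right)} = \frac{8 + B}{63 + B}$ ($t{\left(B \right)} = \frac{B + \left(2 + 2 \cdot 3\right)}{B + 63} = \frac{B + \left(2 + 6\right)}{63 + B} = \frac{B + 8}{63 + B} = \frac{8 + B}{63 + B}$)
$-73 + t{\left(-37 \right)} = -73 + \frac{8 - 37}{63 - 37} = -73 + \frac{1}{26} \left(-29\right) = -73 - \frac{29}{26} = - \frac{1927}{26}$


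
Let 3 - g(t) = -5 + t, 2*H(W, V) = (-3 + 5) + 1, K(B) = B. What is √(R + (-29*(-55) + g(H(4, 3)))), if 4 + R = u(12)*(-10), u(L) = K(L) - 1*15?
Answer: √6510/2 ≈ 40.342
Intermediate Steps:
H(W, V) = 3/2 (H(W, V) = ((-3 + 5) + 1)/2 = (2 + 1)/2 = (½)*3 = 3/2)
u(L) = -15 + L (u(L) = L - 1*15 = L - 15 = -15 + L)
g(t) = 8 - t (g(t) = 3 - (-5 + t) = 3 + (5 - t) = 8 - t)
R = 26 (R = -4 + (-15 + 12)*(-10) = -4 - 3*(-10) = -4 + 30 = 26)
√(R + (-29*(-55) + g(H(4, 3)))) = √(26 + (-29*(-55) + (8 - 1*3/2))) = √(26 + (1595 + (8 - 3/2))) = √(26 + (1595 + 13/2)) = √(26 + 3203/2) = √(3255/2) = √6510/2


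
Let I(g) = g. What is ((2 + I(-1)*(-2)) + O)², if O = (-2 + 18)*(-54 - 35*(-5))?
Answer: 3763600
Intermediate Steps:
O = 1936 (O = 16*(-54 + 175) = 16*121 = 1936)
((2 + I(-1)*(-2)) + O)² = ((2 - 1*(-2)) + 1936)² = ((2 + 2) + 1936)² = (4 + 1936)² = 1940² = 3763600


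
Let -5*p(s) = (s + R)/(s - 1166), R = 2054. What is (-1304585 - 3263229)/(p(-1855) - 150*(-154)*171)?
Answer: -68996830470/59666260699 ≈ -1.1564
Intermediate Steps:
p(s) = -(2054 + s)/(5*(-1166 + s)) (p(s) = -(s + 2054)/(5*(s - 1166)) = -(2054 + s)/(5*(-1166 + s)))
(-1304585 - 3263229)/(p(-1855) - 150*(-154)*171) = (-1304585 - 3263229)/((-2054 - 1*(-1855))/(5*(-1166 - 1855)) - 150*(-154)*171) = -4567814/((1/5)*(-2054 + 1855)/(-3021) + 23100*171) = -4567814/((1/5)*(-1/3021)*(-199) + 3950100) = -4567814/(199/15105 + 3950100) = -4567814/59666260699/15105 = -4567814*15105/59666260699 = -68996830470/59666260699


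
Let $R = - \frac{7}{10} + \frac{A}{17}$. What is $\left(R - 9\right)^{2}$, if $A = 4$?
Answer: $\frac{2588881}{28900} \approx 89.581$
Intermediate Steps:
$R = - \frac{79}{170}$ ($R = - \frac{7}{10} + \frac{4}{17} = - \frac{79}{170} \approx -0.46471$)
$\left(R - 9\right)^{2} = \left(- \frac{79}{170} - 9\right)^{2} = \left(- \frac{1609}{170}\right)^{2} = \frac{2588881}{28900}$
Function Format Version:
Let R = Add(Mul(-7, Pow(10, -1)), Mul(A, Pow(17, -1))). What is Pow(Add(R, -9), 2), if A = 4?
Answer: Rational(2588881, 28900) ≈ 89.581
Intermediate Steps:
R = Rational(-79, 170) (R = Add(Mul(-7, Pow(10, -1)), Mul(4, Pow(17, -1))) = Add(Mul(-7, Rational(1, 10)), Mul(4, Rational(1, 17))) = Add(Rational(-7, 10), Rational(4, 17)) = Rational(-79, 170) ≈ -0.46471)
Pow(Add(R, -9), 2) = Pow(Add(Rational(-79, 170), -9), 2) = Pow(Rational(-1609, 170), 2) = Rational(2588881, 28900)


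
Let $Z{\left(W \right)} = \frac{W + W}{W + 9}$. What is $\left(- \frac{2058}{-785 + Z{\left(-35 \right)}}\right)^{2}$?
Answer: $\frac{19882681}{2873025} \approx 6.9205$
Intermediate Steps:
$Z{\left(W \right)} = \frac{2 W}{9 + W}$
$\left(- \frac{2058}{-785 + Z{\left(-35 \right)}}\right)^{2} = \left(- \frac{2058}{-785 + 2 \left(-35\right) \frac{1}{9 - 35}}\right)^{2} = \left(- \frac{2058}{-785 + 2 \left(-35\right) \frac{1}{-26}}\right)^{2} = \left(- \frac{2058}{-785 + 2 \left(-35\right) \left(- \frac{1}{26}\right)}\right)^{2} = \left(- \frac{2058}{-785 + \frac{35}{13}}\right)^{2} = \left(- \frac{2058}{- \frac{10170}{13}}\right)^{2} = \left(\left(-2058\right) \left(- \frac{13}{10170}\right)\right)^{2} = \left(\frac{4459}{1695}\right)^{2} = \frac{19882681}{2873025}$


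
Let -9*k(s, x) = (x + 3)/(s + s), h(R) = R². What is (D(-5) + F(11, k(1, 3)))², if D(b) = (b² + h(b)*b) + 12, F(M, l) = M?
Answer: 5929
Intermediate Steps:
k(s, x) = -(3 + x)/(18*s) (k(s, x) = -(x + 3)/(9*(s + s)) = -(3 + x)/(9*(2*s)) = -(3 + x)*1/(2*s)/9 = -(3 + x)/(18*s))
D(b) = 12 + b² + b³ (D(b) = (b² + b²*b) + 12 = (b² + b³) + 12 = 12 + b² + b³)
(D(-5) + F(11, k(1, 3)))² = ((12 + (-5)² + (-5)³) + 11)² = ((12 + 25 - 125) + 11)² = (-88 + 11)² = (-77)² = 5929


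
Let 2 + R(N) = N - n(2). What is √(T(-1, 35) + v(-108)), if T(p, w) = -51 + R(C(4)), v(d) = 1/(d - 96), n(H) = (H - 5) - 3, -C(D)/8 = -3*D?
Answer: √509745/102 ≈ 6.9996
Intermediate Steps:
C(D) = 24*D (C(D) = -(-24)*D = 24*D)
n(H) = -8 + H (n(H) = (-5 + H) - 3 = -8 + H)
v(d) = 1/(-96 + d)
R(N) = 4 + N (R(N) = -2 + (N - (-8 + 2)) = -2 + (N - 1*(-6)) = -2 + (N + 6) = -2 + (6 + N) = 4 + N)
T(p, w) = 49 (T(p, w) = -51 + (4 + 24*4) = -51 + (4 + 96) = -51 + 100 = 49)
√(T(-1, 35) + v(-108)) = √(49 + 1/(-96 - 108)) = √(49 + 1/(-204)) = √(49 - 1/204) = √(9995/204) = √509745/102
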